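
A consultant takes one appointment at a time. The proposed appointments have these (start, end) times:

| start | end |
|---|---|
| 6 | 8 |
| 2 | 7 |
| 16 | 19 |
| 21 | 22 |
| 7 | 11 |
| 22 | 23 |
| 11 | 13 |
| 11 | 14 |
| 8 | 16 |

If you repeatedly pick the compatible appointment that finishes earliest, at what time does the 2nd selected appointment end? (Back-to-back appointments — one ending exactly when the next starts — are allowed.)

11

Sorted by end: (2,7)  (6,8)  (7,11)  (11,13)  (11,14)  (8,16)  (16,19)  (21,22)  (22,23)
take (2,7); take (7,11); take (11,13); skip (11,14); take (16,19); take (21,22); take (22,23).
Selected: (2,7) (7,11) (11,13) (16,19) (21,22) (22,23)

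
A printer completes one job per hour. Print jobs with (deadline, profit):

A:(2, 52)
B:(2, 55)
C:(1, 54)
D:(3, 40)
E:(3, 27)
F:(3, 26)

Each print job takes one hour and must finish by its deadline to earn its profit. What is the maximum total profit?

149

By profit: B(d2,55), C(d1,54), A(d2,52), D(d3,40), E(d3,27), F(d3,26)
B→slot 2; C→slot 1; A skipped; D→slot 3; E skipped; F skipped.
Profit = 54 + 55 + 40 = 149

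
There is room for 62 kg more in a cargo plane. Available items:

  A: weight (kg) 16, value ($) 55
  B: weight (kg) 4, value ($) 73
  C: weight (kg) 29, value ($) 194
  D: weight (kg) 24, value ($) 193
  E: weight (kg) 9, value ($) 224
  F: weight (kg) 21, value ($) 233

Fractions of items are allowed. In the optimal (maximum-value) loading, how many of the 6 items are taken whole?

Ratios (sorted): E 24.89, B 18.25, F 11.10, D 8.04, C 6.69, A 3.44
take E (9 @ 224); take B (4 @ 73); take F (21 @ 233); take D (24 @ 193); take 4/29 of C → 26.76. Capacity used 62/62.
4 item(s) taken whole; one partial (take 4/29 of C).

4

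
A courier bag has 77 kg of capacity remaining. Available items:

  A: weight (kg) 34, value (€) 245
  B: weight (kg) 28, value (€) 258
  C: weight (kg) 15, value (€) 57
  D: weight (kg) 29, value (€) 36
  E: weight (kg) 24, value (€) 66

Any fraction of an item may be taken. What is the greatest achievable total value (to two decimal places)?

560.00

Sort by value per unit weight and fill in that order.
Ratios (sorted): B 9.21, A 7.21, C 3.80, E 2.75, D 1.24
take B (28 @ 258); take A (34 @ 245); take C (15 @ 57). Capacity used 77/77.
Total value = 560.00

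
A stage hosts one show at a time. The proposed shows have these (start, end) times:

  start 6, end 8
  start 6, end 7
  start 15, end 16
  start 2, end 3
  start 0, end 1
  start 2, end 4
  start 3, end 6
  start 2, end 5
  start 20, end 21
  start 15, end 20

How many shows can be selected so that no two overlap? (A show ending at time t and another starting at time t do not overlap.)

Sort by end time and greedily take each interval whose start is ≥ the last chosen end.
Sorted by end: (0,1)  (2,3)  (2,4)  (2,5)  (3,6)  (6,7)  (6,8)  (15,16)  (15,20)  (20,21)
take (0,1); take (2,3); take (3,6); take (6,7); take (15,16); take (20,21).
Selected 6 shows.

6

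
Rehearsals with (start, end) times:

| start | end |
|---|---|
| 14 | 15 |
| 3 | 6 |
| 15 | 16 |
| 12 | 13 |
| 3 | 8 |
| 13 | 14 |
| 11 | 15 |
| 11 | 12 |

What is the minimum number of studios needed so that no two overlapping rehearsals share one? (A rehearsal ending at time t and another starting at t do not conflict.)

2

Events (time:±→running): 3:+→1 3:+→2 … peak 2.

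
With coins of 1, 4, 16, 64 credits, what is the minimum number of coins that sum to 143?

Use the largest denomination that fits, subtract, and repeat.
143 = 2×64 + 3×4 + 3×1
Total coins = 2 + 3 + 3 = 8

8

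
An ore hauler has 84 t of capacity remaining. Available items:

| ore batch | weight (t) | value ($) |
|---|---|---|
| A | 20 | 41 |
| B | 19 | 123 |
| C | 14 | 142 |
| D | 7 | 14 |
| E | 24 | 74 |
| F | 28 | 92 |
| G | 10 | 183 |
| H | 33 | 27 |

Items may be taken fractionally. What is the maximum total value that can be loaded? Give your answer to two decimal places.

Greedy by value/weight ratio, highest first.
Order: G (183/10=18.30) > C (142/14=10.14) > B (123/19=6.47) > F (92/28=3.29) > E (74/24=3.08) > A (41/20=2.05) > D (14/7=2.00) > H (27/33=0.82)
Fill: take G (10 @ 183) → take C (14 @ 142) → take B (19 @ 123) → take F (28 @ 92) → take 13/24 of E → 40.08; 84/84 used.
Total value = 580.08

580.08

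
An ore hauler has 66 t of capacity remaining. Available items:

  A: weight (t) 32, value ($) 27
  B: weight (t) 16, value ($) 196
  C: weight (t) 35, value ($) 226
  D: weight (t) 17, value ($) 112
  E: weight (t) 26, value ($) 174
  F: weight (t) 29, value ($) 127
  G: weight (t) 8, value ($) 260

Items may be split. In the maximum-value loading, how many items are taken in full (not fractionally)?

Ratios (sorted): G 32.50, B 12.25, E 6.69, D 6.59, C 6.46, F 4.38, A 0.84
take G (8 @ 260); take B (16 @ 196); take E (26 @ 174); take 16/17 of D → 105.41. Capacity used 66/66.
3 item(s) taken whole; one partial (take 16/17 of D).

3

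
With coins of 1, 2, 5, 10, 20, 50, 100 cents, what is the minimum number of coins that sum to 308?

Use the largest denomination that fits, subtract, and repeat.
308 = 3×100 + 1×5 + 1×2 + 1×1
Total coins = 3 + 1 + 1 + 1 = 6

6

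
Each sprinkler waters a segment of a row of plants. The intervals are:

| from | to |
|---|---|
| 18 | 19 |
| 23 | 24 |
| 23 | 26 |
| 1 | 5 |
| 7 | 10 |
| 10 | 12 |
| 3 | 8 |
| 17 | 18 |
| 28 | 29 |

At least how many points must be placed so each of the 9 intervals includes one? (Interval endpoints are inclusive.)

Process intervals by earliest right end; each time one isn't hit yet, stab at its right endpoint.
Sorted: [1,5] [3,8] [7,10] [10,12] [17,18] [18,19] [23,24] [23,26] [28,29]
{[1,5],[3,8]} hit by 5; {[7,10],[10,12]} hit by 10; {[17,18],[18,19]} hit by 18; {[23,24],[23,26]} hit by 24; {[28,29]} hit by 29.
Points: 5, 10, 18, 24, 29 (5 total).

5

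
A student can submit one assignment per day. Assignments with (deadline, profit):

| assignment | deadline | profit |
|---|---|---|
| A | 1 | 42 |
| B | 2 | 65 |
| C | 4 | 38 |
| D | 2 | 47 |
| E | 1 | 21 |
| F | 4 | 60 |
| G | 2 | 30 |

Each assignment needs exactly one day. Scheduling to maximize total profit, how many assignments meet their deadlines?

By profit: B(d2,65), F(d4,60), D(d2,47), A(d1,42), C(d4,38), G(d2,30), E(d1,21)
B→slot 2; F→slot 4; D→slot 1; A skipped; C→slot 3; G skipped; E skipped.
4 of 7 scheduled.

4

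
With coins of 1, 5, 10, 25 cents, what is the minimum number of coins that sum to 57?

57 − 2×25→7 − 1×5→2 − 2×1→0
Total coins = 2 + 1 + 2 = 5

5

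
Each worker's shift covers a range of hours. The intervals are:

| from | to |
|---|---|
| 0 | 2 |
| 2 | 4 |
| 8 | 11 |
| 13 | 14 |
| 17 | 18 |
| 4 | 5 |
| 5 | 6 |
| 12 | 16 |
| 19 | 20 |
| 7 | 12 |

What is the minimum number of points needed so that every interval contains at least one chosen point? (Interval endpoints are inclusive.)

Process intervals by earliest right end; each time one isn't hit yet, stab at its right endpoint.
By right end: [0,2]  [2,4]  [4,5]  [5,6]  [8,11]  [7,12]  [13,14]  [12,16]  [17,18]  [19,20]
[0,2] uncovered → point at 2; [4,5] uncovered → point at 5; [8,11] uncovered → point at 11; [13,14] uncovered → point at 14; [17,18] uncovered → point at 18; [19,20] uncovered → point at 20.
Points: 2, 5, 11, 14, 18, 20 (6 total).

6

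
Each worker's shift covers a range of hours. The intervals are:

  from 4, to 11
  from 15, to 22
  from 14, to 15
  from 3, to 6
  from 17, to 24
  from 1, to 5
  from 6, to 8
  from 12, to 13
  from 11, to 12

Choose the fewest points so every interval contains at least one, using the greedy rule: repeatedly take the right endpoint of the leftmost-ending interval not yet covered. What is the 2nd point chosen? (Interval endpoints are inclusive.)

8

Sort by right endpoint; whenever an interval is uncovered, place a point at its right end.
By right end: [1,5]  [3,6]  [6,8]  [4,11]  [11,12]  [12,13]  [14,15]  [15,22]  [17,24]
[1,5] uncovered → point at 5; [6,8] uncovered → point at 8; [11,12] uncovered → point at 12; [14,15] uncovered → point at 15; [17,24] uncovered → point at 24.
Points: 5, 8, 12, 15, 24 (5 total).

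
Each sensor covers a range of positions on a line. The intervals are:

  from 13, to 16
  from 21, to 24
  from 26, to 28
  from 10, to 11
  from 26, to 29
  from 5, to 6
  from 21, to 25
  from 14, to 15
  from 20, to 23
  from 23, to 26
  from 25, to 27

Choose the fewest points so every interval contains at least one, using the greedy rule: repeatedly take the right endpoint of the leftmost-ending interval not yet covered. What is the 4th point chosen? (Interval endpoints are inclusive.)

By right end: [5,6]  [10,11]  [14,15]  [13,16]  [20,23]  [21,24]  [21,25]  [23,26]  [25,27]  [26,28]  [26,29]
[5,6] uncovered → point at 6; [10,11] uncovered → point at 11; [14,15] uncovered → point at 15; [20,23] uncovered → point at 23; [25,27] uncovered → point at 27.
Points: 6, 11, 15, 23, 27 (5 total).

23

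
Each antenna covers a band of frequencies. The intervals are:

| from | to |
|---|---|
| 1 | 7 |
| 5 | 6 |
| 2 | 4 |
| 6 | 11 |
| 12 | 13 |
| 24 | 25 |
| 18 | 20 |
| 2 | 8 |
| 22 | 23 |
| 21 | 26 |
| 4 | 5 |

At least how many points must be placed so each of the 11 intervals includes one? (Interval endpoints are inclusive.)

Sort by right endpoint; whenever an interval is uncovered, place a point at its right end.
By right end: [2,4]  [4,5]  [5,6]  [1,7]  [2,8]  [6,11]  [12,13]  [18,20]  [22,23]  [24,25]  [21,26]
[2,4] uncovered → point at 4; [5,6] uncovered → point at 6; [12,13] uncovered → point at 13; [18,20] uncovered → point at 20; [22,23] uncovered → point at 23; [24,25] uncovered → point at 25.
Points: 4, 6, 13, 20, 23, 25 (6 total).

6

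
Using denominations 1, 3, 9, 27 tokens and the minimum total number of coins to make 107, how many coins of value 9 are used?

2

Use the largest denomination that fits, subtract, and repeat.
107 = 3×27 + 2×9 + 2×3 + 2×1
Count of 9: 2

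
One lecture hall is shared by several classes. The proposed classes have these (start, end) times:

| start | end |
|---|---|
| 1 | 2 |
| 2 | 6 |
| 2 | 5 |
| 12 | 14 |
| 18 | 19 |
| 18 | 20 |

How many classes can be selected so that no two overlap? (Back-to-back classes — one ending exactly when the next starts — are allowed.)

4

Greedy by earliest finish: after sorting by end time, pick each interval compatible with the last pick.
Sorted by end: (1,2)  (2,5)  (2,6)  (12,14)  (18,19)  (18,20)
take (1,2); take (2,5); take (12,14); take (18,19).
Selected 4 classes.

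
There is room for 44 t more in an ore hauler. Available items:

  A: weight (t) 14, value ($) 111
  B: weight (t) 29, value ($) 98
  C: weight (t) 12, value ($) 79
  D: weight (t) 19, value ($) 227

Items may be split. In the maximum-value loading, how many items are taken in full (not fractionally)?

2

Ratios (sorted): D 11.95, A 7.93, C 6.58, B 3.38
take D (19 @ 227); take A (14 @ 111); take 11/12 of C → 72.42. Capacity used 44/44.
2 item(s) taken whole; one partial (take 11/12 of C).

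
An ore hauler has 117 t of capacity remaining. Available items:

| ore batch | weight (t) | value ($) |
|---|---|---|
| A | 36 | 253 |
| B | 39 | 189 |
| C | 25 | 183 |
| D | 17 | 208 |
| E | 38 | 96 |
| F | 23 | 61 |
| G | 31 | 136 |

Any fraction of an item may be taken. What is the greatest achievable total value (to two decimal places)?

833.00

Sort by value per unit weight and fill in that order.
Order: D (208/17=12.24) > C (183/25=7.32) > A (253/36=7.03) > B (189/39=4.85) > G (136/31=4.39) > F (61/23=2.65) > E (96/38=2.53)
Fill: take D (17 @ 208) → take C (25 @ 183) → take A (36 @ 253) → take B (39 @ 189); 117/117 used.
Total value = 833.00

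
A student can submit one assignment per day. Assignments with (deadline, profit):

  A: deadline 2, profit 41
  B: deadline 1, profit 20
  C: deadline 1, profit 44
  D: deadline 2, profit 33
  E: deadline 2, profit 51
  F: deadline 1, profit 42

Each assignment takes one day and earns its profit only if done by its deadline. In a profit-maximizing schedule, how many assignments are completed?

Profit order: E=51 C=44 F=42 A=41 D=33 B=20
Assign: E→slot 2, C→slot 1, F skipped, A skipped, D skipped, B skipped.
Slots: [1:C] [2:E]
2 of 6 scheduled.

2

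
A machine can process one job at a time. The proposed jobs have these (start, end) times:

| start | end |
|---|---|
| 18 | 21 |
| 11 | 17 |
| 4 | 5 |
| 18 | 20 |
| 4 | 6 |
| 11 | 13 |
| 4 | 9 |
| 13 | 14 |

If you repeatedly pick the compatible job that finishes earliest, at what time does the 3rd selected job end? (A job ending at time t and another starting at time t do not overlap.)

Sort by end time and greedily take each interval whose start is ≥ the last chosen end.
Sorted by end: (4,5)  (4,6)  (4,9)  (11,13)  (13,14)  (11,17)  (18,20)  (18,21)
take (4,5); skip (4,9); take (11,13); take (13,14); skip (11,17); take (18,20).
Selected: (4,5) (11,13) (13,14) (18,20)

14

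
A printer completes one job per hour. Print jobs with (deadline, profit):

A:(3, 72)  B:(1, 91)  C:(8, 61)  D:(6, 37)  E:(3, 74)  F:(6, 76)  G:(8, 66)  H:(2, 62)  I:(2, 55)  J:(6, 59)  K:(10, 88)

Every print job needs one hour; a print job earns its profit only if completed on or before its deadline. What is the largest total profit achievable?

By profit: B(d1,91), K(d10,88), F(d6,76), E(d3,74), A(d3,72), G(d8,66), H(d2,62), C(d8,61), J(d6,59), I(d2,55), D(d6,37)
B→slot 1; K→slot 10; F→slot 6; E→slot 3; A→slot 2; G→slot 8; H skipped; C→slot 7; J→slot 5; I skipped; D→slot 4.
Profit = 91 + 72 + 74 + 37 + 59 + 76 + 61 + 66 + 88 = 624

624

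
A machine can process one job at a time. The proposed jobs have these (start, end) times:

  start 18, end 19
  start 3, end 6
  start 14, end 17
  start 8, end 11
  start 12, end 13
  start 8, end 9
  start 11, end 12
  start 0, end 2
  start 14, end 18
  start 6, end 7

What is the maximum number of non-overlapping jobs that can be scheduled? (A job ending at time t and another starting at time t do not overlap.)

Greedy by earliest finish: after sorting by end time, pick each interval compatible with the last pick.
Sorted by end: (0,2)  (3,6)  (6,7)  (8,9)  (8,11)  (11,12)  (12,13)  (14,17)  (14,18)  (18,19)
take (0,2); take (3,6); take (6,7); take (8,9); take (11,12); take (12,13); take (14,17); skip (14,18); take (18,19).
Selected 8 jobs.

8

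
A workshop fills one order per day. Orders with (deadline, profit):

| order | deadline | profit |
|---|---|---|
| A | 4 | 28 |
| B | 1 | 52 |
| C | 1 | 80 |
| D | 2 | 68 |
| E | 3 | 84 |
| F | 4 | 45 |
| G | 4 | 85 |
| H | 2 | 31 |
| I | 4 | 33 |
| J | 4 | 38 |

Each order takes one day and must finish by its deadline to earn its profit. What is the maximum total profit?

317

Sort by profit descending; place each in the latest free slot ≤ its deadline.
Profit order: G=85 E=84 C=80 D=68 B=52 F=45 J=38 I=33 H=31 A=28
Assign: G→slot 4, E→slot 3, C→slot 1, D→slot 2, B skipped, F skipped, J skipped, I skipped, H skipped, A skipped.
Slots: [1:C] [2:D] [3:E] [4:G]
Profit = 80 + 68 + 84 + 85 = 317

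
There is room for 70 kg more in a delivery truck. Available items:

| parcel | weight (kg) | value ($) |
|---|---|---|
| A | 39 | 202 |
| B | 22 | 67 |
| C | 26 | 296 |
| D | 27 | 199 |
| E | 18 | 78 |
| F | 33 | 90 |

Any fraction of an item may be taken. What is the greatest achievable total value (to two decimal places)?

Sort by value per unit weight and fill in that order.
Ratios (sorted): C 11.38, D 7.37, A 5.18, E 4.33, B 3.05, F 2.73
take C (26 @ 296); take D (27 @ 199); take 17/39 of A → 88.05. Capacity used 70/70.
Total value = 583.05

583.05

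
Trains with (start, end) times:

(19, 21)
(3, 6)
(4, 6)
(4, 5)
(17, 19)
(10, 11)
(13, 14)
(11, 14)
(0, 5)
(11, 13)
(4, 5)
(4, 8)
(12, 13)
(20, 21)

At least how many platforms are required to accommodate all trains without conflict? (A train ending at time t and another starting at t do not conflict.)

Count concurrent intervals with a sweep; the peak is the room count.
Events (time:±→running): 0:+→1 3:+→2 4:+→3 4:+→4 4:+→5 4:+→6 … peak 6.

6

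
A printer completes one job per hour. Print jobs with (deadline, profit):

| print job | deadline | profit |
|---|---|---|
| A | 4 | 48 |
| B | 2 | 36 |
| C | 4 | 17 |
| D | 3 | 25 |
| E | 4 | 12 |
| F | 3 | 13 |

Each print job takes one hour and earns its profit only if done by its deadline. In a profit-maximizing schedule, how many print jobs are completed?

4

Take jobs in profit order; each goes to the latest open slot no later than its deadline.
By profit: A(d4,48), B(d2,36), D(d3,25), C(d4,17), F(d3,13), E(d4,12)
A→slot 4; B→slot 2; D→slot 3; C→slot 1; F skipped; E skipped.
4 of 6 scheduled.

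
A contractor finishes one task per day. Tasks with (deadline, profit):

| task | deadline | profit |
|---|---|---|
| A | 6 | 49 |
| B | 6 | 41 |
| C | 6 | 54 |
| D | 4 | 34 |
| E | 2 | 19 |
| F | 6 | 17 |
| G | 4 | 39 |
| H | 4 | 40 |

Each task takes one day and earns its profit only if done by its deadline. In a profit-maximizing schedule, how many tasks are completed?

6

Sort by profit descending; place each in the latest free slot ≤ its deadline.
By profit: C(d6,54), A(d6,49), B(d6,41), H(d4,40), G(d4,39), D(d4,34), E(d2,19), F(d6,17)
C→slot 6; A→slot 5; B→slot 4; H→slot 3; G→slot 2; D→slot 1; E skipped; F skipped.
6 of 8 scheduled.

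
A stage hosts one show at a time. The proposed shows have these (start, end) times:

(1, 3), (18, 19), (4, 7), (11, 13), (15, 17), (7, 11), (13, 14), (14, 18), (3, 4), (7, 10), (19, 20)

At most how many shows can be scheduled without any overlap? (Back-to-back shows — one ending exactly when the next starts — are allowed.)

Greedy by earliest finish: after sorting by end time, pick each interval compatible with the last pick.
Sorted by end: (1,3)  (3,4)  (4,7)  (7,10)  (7,11)  (11,13)  (13,14)  (15,17)  (14,18)  (18,19)  (19,20)
take (1,3); take (3,4); take (4,7); take (7,10); take (11,13); take (13,14); take (15,17); take (18,19); take (19,20).
Selected 9 shows.

9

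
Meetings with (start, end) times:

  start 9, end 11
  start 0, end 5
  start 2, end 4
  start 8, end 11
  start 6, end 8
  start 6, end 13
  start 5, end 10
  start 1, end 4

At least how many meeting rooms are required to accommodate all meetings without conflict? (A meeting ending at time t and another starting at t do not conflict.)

starts: [0, 1, 2, 5, 6, 6, 8, 9]
ends:   [4, 4, 5, 8, 10, 11, 11, 13]
s0→1 s1→2 s2→3 e4→2 e4→1 e5→0 s5→1 s6→2 s6→3 e8→2 s8→3 s9→4  — peak 4.

4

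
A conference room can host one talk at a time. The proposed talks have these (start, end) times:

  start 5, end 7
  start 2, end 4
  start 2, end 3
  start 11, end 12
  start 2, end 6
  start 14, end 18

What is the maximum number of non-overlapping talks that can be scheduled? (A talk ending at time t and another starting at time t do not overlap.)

By end time: (2,3), (2,4), (2,6), (5,7), (11,12), (14,18).
Pick (2,3); next start ≥ 3 → (5,7); next start ≥ 7 → (11,12); next start ≥ 12 → (14,18).
Selected 4 talks.

4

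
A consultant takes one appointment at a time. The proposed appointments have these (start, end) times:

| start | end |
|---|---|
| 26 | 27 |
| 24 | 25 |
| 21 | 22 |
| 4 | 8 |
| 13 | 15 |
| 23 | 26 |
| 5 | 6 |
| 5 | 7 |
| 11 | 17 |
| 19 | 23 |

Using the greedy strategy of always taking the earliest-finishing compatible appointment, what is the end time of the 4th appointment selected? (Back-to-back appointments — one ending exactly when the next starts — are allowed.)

25

Order by finish time; keep every interval that doesn't clash with the previous kept one.
By end time: (5,6), (5,7), (4,8), (13,15), (11,17), (21,22), (19,23), (24,25), (23,26), (26,27).
Pick (5,6); next start ≥ 6 → (13,15); next start ≥ 15 → (21,22); next start ≥ 22 → (24,25); next start ≥ 25 → (26,27).
Selected: (5,6) (13,15) (21,22) (24,25) (26,27)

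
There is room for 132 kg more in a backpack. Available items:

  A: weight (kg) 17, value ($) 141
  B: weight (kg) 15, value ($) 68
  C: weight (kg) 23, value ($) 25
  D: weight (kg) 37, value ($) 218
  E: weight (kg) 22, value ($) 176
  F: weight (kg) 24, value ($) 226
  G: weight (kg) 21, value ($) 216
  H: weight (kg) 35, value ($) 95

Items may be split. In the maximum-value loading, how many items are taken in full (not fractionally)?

Sort by value per unit weight and fill in that order.
Order: G (216/21=10.29) > F (226/24=9.42) > A (141/17=8.29) > E (176/22=8.00) > D (218/37=5.89) > B (68/15=4.53) > H (95/35=2.71) > C (25/23=1.09)
Fill: take G (21 @ 216) → take F (24 @ 226) → take A (17 @ 141) → take E (22 @ 176) → take D (37 @ 218) → take 11/15 of B → 49.87; 132/132 used.
5 item(s) taken whole; one partial (take 11/15 of B).

5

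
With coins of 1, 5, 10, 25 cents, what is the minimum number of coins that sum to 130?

6

130 − 5×25→5 − 1×5→0
Total coins = 5 + 1 = 6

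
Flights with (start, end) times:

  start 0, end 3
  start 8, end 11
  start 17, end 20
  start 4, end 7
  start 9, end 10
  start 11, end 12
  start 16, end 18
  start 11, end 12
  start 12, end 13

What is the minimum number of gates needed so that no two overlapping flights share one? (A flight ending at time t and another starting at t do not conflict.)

2

The answer is the maximum number of intervals overlapping at any instant.
starts: [0, 4, 8, 9, 11, 11, 12, 16, 17]
ends:   [3, 7, 10, 11, 12, 12, 13, 18, 20]
s0→1 e3→0 s4→1 e7→0 s8→1 s9→2  — peak 2.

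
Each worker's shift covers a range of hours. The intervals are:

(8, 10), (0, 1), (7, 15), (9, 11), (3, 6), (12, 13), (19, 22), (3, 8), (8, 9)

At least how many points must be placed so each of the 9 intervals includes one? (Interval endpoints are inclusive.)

By right end: [0,1]  [3,6]  [3,8]  [8,9]  [8,10]  [9,11]  [12,13]  [7,15]  [19,22]
[0,1] uncovered → point at 1; [3,6] uncovered → point at 6; [8,9] uncovered → point at 9; [12,13] uncovered → point at 13; [19,22] uncovered → point at 22.
Points: 1, 6, 9, 13, 22 (5 total).

5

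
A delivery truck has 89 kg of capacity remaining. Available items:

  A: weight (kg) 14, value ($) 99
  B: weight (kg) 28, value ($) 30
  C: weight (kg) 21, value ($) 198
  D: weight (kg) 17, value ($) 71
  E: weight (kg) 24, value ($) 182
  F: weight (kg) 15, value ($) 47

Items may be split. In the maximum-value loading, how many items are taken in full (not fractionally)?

Greedy by value/weight ratio, highest first.
Order: C (198/21=9.43) > E (182/24=7.58) > A (99/14=7.07) > D (71/17=4.18) > F (47/15=3.13) > B (30/28=1.07)
Fill: take C (21 @ 198) → take E (24 @ 182) → take A (14 @ 99) → take D (17 @ 71) → take 13/15 of F → 40.73; 89/89 used.
4 item(s) taken whole; one partial (take 13/15 of F).

4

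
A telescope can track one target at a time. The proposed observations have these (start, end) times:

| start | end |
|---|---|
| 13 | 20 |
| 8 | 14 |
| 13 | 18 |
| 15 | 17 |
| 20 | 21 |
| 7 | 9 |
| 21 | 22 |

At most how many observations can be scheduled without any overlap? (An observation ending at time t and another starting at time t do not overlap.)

4

Greedy by earliest finish: after sorting by end time, pick each interval compatible with the last pick.
By end time: (7,9), (8,14), (15,17), (13,18), (13,20), (20,21), (21,22).
Pick (7,9); next start ≥ 9 → (15,17); next start ≥ 17 → (20,21); next start ≥ 21 → (21,22).
Selected 4 observations.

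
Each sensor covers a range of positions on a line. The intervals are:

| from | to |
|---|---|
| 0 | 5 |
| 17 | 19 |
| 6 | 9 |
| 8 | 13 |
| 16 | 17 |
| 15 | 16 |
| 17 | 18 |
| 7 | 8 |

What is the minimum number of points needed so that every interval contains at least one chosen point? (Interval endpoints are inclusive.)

4

Process intervals by earliest right end; each time one isn't hit yet, stab at its right endpoint.
Sorted: [0,5] [7,8] [6,9] [8,13] [15,16] [16,17] [17,18] [17,19]
{[0,5]} hit by 5; {[7,8],[6,9],[8,13]} hit by 8; {[15,16],[16,17]} hit by 16; {[17,18],[17,19]} hit by 18.
Points: 5, 8, 16, 18 (4 total).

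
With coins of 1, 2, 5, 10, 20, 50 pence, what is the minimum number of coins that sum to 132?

5

132 = 2×50 + 1×20 + 1×10 + 1×2
Total coins = 2 + 1 + 1 + 1 = 5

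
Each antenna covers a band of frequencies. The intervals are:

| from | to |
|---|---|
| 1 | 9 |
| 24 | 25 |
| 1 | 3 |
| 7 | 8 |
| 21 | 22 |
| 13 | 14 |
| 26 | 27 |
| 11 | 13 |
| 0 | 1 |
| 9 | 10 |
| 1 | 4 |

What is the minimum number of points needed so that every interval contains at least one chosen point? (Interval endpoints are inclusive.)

7

Process intervals by earliest right end; each time one isn't hit yet, stab at its right endpoint.
Sorted: [0,1] [1,3] [1,4] [7,8] [1,9] [9,10] [11,13] [13,14] [21,22] [24,25] [26,27]
{[0,1],[1,3],[1,4]} hit by 1; {[7,8],[1,9]} hit by 8; {[9,10]} hit by 10; {[11,13],[13,14]} hit by 13; {[21,22]} hit by 22; {[24,25]} hit by 25; {[26,27]} hit by 27.
Points: 1, 8, 10, 13, 22, 25, 27 (7 total).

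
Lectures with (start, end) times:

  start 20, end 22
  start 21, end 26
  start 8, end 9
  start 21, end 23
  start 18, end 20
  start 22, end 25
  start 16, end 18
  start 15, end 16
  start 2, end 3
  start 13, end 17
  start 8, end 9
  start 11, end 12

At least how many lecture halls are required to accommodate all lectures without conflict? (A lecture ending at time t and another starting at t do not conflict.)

Events (time:±→running): 2:+→1 3:-→0 8:+→1 8:+→2 9:-→1 9:-→0 11:+→1 12:-→0 13:+→1 15:+→2 16:-→1 16:+→2 17:-→1 18:-→0 18:+→1 20:-→0 20:+→1 21:+→2 21:+→3 … peak 3.

3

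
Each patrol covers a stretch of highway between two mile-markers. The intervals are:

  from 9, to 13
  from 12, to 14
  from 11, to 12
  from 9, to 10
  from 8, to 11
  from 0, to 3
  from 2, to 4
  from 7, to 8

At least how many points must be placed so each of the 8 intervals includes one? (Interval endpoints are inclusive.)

4

Sort by right endpoint; whenever an interval is uncovered, place a point at its right end.
Sorted: [0,3] [2,4] [7,8] [9,10] [8,11] [11,12] [9,13] [12,14]
{[0,3],[2,4]} hit by 3; {[7,8]} hit by 8; {[9,10],[8,11]} hit by 10; {[11,12],[9,13],[12,14]} hit by 12.
Points: 3, 8, 10, 12 (4 total).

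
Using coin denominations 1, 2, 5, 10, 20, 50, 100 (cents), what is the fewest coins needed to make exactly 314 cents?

314 = 3×100 + 1×10 + 2×2
Total coins = 3 + 1 + 2 = 6

6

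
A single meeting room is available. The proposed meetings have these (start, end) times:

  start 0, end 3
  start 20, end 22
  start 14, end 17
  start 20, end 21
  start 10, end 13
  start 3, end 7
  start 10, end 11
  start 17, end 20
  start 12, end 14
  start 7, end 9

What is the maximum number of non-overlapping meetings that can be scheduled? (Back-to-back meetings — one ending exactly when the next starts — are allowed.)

8

By end time: (0,3), (3,7), (7,9), (10,11), (10,13), (12,14), (14,17), (17,20), (20,21), (20,22).
Pick (0,3); next start ≥ 3 → (3,7); next start ≥ 7 → (7,9); next start ≥ 9 → (10,11); next start ≥ 11 → (12,14); next start ≥ 14 → (14,17); next start ≥ 17 → (17,20); next start ≥ 20 → (20,21).
Selected 8 meetings.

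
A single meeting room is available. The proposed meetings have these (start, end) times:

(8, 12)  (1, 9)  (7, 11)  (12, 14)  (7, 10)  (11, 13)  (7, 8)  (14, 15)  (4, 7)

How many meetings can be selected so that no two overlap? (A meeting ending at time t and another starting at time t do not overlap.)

5

Order by finish time; keep every interval that doesn't clash with the previous kept one.
Sorted by end: (4,7)  (7,8)  (1,9)  (7,10)  (7,11)  (8,12)  (11,13)  (12,14)  (14,15)
take (4,7); take (7,8); skip (1,9); skip (7,10); take (8,12); take (12,14); take (14,15).
Selected 5 meetings.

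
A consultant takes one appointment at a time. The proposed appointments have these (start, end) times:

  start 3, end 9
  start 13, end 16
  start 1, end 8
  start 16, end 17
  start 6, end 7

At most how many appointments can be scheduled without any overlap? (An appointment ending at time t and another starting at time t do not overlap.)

Greedy by earliest finish: after sorting by end time, pick each interval compatible with the last pick.
By end time: (6,7), (1,8), (3,9), (13,16), (16,17).
Pick (6,7); next start ≥ 7 → (13,16); next start ≥ 16 → (16,17).
Selected 3 appointments.

3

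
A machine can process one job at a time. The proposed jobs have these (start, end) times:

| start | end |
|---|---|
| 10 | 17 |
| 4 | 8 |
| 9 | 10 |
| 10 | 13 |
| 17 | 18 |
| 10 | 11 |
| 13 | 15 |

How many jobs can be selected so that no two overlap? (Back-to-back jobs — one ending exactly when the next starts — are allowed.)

5

Order by finish time; keep every interval that doesn't clash with the previous kept one.
By end time: (4,8), (9,10), (10,11), (10,13), (13,15), (10,17), (17,18).
Pick (4,8); next start ≥ 8 → (9,10); next start ≥ 10 → (10,11); next start ≥ 11 → (13,15); next start ≥ 15 → (17,18).
Selected 5 jobs.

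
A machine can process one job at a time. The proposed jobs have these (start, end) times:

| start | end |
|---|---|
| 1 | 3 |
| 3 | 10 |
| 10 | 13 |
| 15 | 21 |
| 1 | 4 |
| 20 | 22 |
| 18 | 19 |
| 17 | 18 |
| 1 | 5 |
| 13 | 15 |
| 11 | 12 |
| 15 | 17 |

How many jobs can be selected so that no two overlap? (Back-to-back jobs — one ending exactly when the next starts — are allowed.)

8

By end time: (1,3), (1,4), (1,5), (3,10), (11,12), (10,13), (13,15), (15,17), (17,18), (18,19), (15,21), (20,22).
Pick (1,3); next start ≥ 3 → (3,10); next start ≥ 10 → (11,12); next start ≥ 12 → (13,15); next start ≥ 15 → (15,17); next start ≥ 17 → (17,18); next start ≥ 18 → (18,19); next start ≥ 19 → (20,22).
Selected 8 jobs.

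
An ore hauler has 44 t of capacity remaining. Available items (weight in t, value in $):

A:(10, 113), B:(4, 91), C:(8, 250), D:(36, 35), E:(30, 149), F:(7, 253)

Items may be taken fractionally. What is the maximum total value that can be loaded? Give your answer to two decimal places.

781.50

Order: F (253/7=36.14) > C (250/8=31.25) > B (91/4=22.75) > A (113/10=11.30) > E (149/30=4.97) > D (35/36=0.97)
Fill: take F (7 @ 253) → take C (8 @ 250) → take B (4 @ 91) → take A (10 @ 113) → take 15/30 of E → 74.50; 44/44 used.
Total value = 781.50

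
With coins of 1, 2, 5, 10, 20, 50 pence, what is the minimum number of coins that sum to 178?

Greedy: take as many of the largest coin as possible, then repeat with the remainder.
178 − 3×50→28 − 1×20→8 − 1×5→3 − 1×2→1 − 1×1→0
Total coins = 3 + 1 + 1 + 1 + 1 = 7

7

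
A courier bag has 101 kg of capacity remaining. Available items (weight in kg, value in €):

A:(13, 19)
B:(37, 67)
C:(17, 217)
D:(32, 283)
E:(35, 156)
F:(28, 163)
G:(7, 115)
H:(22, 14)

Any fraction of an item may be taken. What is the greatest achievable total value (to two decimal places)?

Sort by value per unit weight and fill in that order.
Ratios (sorted): G 16.43, C 12.76, D 8.84, F 5.82, E 4.46, B 1.81, A 1.46, H 0.64
take G (7 @ 115); take C (17 @ 217); take D (32 @ 283); take F (28 @ 163); take 17/35 of E → 75.77. Capacity used 101/101.
Total value = 853.77

853.77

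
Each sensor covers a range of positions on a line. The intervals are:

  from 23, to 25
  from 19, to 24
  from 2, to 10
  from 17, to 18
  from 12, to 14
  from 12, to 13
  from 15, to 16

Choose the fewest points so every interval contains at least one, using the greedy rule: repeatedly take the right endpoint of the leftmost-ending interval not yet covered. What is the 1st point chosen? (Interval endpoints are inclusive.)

Process intervals by earliest right end; each time one isn't hit yet, stab at its right endpoint.
Sorted: [2,10] [12,13] [12,14] [15,16] [17,18] [19,24] [23,25]
{[2,10]} hit by 10; {[12,13],[12,14]} hit by 13; {[15,16]} hit by 16; {[17,18]} hit by 18; {[19,24],[23,25]} hit by 24.
Points: 10, 13, 16, 18, 24 (5 total).

10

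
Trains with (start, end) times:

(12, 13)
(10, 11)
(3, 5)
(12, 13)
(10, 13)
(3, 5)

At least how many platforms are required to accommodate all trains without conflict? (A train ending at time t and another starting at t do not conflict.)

Count concurrent intervals with a sweep; the peak is the room count.
starts: [3, 3, 10, 10, 12, 12]
ends:   [5, 5, 11, 13, 13, 13]
s3→1 s3→2 e5→1 e5→0 s10→1 s10→2 e11→1 s12→2 s12→3  — peak 3.

3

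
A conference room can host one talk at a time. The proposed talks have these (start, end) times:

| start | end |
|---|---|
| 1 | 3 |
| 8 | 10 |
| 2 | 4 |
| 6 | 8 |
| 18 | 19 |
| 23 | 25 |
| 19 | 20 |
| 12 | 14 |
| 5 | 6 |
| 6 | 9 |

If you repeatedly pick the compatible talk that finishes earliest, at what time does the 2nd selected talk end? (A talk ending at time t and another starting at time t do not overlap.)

Sorted by end: (1,3)  (2,4)  (5,6)  (6,8)  (6,9)  (8,10)  (12,14)  (18,19)  (19,20)  (23,25)
take (1,3); skip (2,4); take (5,6); take (6,8); skip (6,9); take (8,10); take (12,14); take (18,19); take (19,20); take (23,25).
Selected: (1,3) (5,6) (6,8) (8,10) (12,14) (18,19) (19,20) (23,25)

6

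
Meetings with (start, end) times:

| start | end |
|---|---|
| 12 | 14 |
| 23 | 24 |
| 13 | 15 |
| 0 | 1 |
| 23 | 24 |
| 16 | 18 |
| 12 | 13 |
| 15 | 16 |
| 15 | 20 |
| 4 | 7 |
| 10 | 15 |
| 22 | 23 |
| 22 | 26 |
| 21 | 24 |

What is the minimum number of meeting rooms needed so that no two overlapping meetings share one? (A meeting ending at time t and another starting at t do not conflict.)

Count concurrent intervals with a sweep; the peak is the room count.
Events (time:±→running): 0:+→1 1:-→0 4:+→1 7:-→0 10:+→1 12:+→2 12:+→3 13:-→2 13:+→3 14:-→2 15:-→1 15:-→0 15:+→1 15:+→2 16:-→1 16:+→2 18:-→1 20:-→0 21:+→1 22:+→2 22:+→3 23:-→2 23:+→3 23:+→4 … peak 4.

4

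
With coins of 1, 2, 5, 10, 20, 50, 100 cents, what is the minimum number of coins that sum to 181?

Use the largest denomination that fits, subtract, and repeat.
181 = 1×100 + 1×50 + 1×20 + 1×10 + 1×1
Total coins = 1 + 1 + 1 + 1 + 1 = 5

5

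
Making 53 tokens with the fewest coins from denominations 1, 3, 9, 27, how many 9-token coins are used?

Use the largest denomination that fits, subtract, and repeat.
53 = 1×27 + 2×9 + 2×3 + 2×1
Count of 9: 2

2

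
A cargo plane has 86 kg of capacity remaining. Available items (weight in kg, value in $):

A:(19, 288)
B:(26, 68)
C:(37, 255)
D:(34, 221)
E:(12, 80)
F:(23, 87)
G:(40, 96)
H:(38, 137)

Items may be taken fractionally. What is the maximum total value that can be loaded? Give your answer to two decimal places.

Sort by value per unit weight and fill in that order.
Ratios (sorted): A 15.16, C 6.89, E 6.67, D 6.50, F 3.78, H 3.61, B 2.62, G 2.40
take A (19 @ 288); take C (37 @ 255); take E (12 @ 80); take 18/34 of D → 117.00. Capacity used 86/86.
Total value = 740.00

740.00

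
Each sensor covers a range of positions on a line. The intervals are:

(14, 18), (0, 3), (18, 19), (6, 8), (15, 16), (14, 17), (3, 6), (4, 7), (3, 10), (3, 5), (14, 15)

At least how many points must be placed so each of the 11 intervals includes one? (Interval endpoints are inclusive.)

Sorted: [0,3] [3,5] [3,6] [4,7] [6,8] [3,10] [14,15] [15,16] [14,17] [14,18] [18,19]
{[0,3],[3,5],[3,6]} hit by 3; {[4,7],[6,8],[3,10]} hit by 7; {[14,15],[15,16],[14,17],[14,18]} hit by 15; {[18,19]} hit by 19.
Points: 3, 7, 15, 19 (4 total).

4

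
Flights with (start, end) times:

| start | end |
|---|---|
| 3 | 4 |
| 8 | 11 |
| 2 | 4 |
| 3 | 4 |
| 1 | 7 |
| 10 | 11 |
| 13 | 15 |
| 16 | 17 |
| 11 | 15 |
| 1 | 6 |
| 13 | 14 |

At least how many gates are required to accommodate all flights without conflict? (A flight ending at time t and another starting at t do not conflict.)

5

Events (time:±→running): 1:+→1 1:+→2 2:+→3 3:+→4 3:+→5 … peak 5.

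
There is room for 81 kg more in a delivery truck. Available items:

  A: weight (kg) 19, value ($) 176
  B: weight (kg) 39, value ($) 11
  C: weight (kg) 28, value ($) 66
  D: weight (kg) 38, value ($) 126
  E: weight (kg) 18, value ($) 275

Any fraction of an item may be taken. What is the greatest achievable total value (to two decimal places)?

Sort by value per unit weight and fill in that order.
Order: E (275/18=15.28) > A (176/19=9.26) > D (126/38=3.32) > C (66/28=2.36) > B (11/39=0.28)
Fill: take E (18 @ 275) → take A (19 @ 176) → take D (38 @ 126) → take 6/28 of C → 14.14; 81/81 used.
Total value = 591.14

591.14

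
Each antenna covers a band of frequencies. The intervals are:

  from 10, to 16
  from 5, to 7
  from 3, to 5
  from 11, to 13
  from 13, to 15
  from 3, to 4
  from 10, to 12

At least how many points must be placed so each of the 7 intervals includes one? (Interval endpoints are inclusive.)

4

Sorted: [3,4] [3,5] [5,7] [10,12] [11,13] [13,15] [10,16]
{[3,4],[3,5]} hit by 4; {[5,7]} hit by 7; {[10,12],[11,13]} hit by 12; {[13,15],[10,16]} hit by 15.
Points: 4, 7, 12, 15 (4 total).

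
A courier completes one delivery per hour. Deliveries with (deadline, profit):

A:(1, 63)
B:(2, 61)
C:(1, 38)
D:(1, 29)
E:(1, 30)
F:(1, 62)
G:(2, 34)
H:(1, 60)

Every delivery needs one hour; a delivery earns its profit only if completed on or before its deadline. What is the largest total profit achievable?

124

Profit order: A=63 F=62 B=61 H=60 C=38 G=34 E=30 D=29
Assign: A→slot 1, F skipped, B→slot 2, H skipped, C skipped, G skipped, E skipped, D skipped.
Slots: [1:A] [2:B]
Profit = 63 + 61 = 124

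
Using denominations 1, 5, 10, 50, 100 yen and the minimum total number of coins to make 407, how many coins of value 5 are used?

Use the largest denomination that fits, subtract, and repeat.
407 = 4×100 + 1×5 + 2×1
Count of 5: 1

1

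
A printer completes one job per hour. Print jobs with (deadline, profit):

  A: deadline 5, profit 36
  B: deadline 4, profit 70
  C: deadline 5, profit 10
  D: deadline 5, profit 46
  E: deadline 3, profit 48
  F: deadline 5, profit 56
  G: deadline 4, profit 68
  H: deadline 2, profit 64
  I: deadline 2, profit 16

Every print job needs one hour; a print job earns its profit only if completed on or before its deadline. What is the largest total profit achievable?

306

Take jobs in profit order; each goes to the latest open slot no later than its deadline.
Profit order: B=70 G=68 H=64 F=56 E=48 D=46 A=36 I=16 C=10
Assign: B→slot 4, G→slot 3, H→slot 2, F→slot 5, E→slot 1, D skipped, A skipped, I skipped, C skipped.
Slots: [1:E] [2:H] [3:G] [4:B] [5:F]
Profit = 48 + 64 + 68 + 70 + 56 = 306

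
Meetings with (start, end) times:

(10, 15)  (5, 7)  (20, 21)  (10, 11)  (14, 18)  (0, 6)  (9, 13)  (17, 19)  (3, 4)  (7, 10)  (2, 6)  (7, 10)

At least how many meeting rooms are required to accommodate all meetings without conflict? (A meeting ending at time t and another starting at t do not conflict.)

Events (time:±→running): 0:+→1 2:+→2 3:+→3 … peak 3.

3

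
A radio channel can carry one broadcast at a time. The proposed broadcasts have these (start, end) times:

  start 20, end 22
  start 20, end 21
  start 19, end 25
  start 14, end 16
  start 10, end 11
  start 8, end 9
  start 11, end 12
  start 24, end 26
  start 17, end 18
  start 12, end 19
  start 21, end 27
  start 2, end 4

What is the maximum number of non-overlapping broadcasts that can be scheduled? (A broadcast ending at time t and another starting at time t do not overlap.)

Greedy by earliest finish: after sorting by end time, pick each interval compatible with the last pick.
By end time: (2,4), (8,9), (10,11), (11,12), (14,16), (17,18), (12,19), (20,21), (20,22), (19,25), (24,26), (21,27).
Pick (2,4); next start ≥ 4 → (8,9); next start ≥ 9 → (10,11); next start ≥ 11 → (11,12); next start ≥ 12 → (14,16); next start ≥ 16 → (17,18); next start ≥ 18 → (20,21); next start ≥ 21 → (24,26).
Selected 8 broadcasts.

8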